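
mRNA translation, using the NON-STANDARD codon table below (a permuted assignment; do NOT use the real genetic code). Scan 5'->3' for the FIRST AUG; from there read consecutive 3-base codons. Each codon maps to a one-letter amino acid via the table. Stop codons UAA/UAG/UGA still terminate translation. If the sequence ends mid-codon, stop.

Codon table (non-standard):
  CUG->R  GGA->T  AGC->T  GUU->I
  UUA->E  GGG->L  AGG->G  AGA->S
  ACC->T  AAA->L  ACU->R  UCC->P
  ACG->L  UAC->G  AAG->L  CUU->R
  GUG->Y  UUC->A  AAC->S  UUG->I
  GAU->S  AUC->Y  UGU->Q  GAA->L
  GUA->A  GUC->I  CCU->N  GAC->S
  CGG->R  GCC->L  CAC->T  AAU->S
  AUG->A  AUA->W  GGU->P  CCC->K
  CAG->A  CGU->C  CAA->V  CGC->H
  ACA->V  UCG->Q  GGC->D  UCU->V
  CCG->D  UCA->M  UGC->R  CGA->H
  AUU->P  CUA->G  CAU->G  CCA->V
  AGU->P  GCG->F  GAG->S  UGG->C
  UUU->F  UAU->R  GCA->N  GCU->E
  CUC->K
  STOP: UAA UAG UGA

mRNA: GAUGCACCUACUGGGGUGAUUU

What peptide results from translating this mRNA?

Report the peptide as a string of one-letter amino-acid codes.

Answer: ATGRL

Derivation:
start AUG at pos 1
pos 1: AUG -> A; peptide=A
pos 4: CAC -> T; peptide=AT
pos 7: CUA -> G; peptide=ATG
pos 10: CUG -> R; peptide=ATGR
pos 13: GGG -> L; peptide=ATGRL
pos 16: UGA -> STOP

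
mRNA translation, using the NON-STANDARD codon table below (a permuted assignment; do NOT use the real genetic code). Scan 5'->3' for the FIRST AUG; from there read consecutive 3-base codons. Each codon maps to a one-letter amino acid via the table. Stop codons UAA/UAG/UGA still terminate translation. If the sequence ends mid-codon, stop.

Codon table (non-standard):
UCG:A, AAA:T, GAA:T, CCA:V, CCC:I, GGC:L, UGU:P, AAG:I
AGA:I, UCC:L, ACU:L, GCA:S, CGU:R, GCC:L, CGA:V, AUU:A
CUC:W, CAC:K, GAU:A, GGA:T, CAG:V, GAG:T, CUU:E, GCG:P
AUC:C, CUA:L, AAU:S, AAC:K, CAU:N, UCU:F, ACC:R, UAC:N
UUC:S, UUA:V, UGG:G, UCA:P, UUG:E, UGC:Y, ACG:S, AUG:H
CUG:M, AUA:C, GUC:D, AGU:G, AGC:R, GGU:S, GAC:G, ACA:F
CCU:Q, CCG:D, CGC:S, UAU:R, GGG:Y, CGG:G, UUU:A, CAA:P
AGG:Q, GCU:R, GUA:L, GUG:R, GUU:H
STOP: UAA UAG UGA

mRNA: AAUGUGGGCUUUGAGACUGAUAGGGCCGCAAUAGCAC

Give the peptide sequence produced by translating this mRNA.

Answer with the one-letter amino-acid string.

Answer: HGREIMCYDP

Derivation:
start AUG at pos 1
pos 1: AUG -> H; peptide=H
pos 4: UGG -> G; peptide=HG
pos 7: GCU -> R; peptide=HGR
pos 10: UUG -> E; peptide=HGRE
pos 13: AGA -> I; peptide=HGREI
pos 16: CUG -> M; peptide=HGREIM
pos 19: AUA -> C; peptide=HGREIMC
pos 22: GGG -> Y; peptide=HGREIMCY
pos 25: CCG -> D; peptide=HGREIMCYD
pos 28: CAA -> P; peptide=HGREIMCYDP
pos 31: UAG -> STOP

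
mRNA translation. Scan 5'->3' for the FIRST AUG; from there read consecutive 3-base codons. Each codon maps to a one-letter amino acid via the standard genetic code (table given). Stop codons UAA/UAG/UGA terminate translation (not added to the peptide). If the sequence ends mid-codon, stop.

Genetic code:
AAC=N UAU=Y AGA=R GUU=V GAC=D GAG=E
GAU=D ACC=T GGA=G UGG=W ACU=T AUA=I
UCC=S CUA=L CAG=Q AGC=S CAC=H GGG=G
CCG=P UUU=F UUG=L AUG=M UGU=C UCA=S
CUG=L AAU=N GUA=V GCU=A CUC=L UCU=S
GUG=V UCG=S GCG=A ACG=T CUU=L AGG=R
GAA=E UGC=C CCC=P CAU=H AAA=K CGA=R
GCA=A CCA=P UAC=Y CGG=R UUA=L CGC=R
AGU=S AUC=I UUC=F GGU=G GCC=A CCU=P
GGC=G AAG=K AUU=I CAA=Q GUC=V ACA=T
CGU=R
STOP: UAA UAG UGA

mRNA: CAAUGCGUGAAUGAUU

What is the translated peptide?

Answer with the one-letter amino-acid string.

start AUG at pos 2
pos 2: AUG -> M; peptide=M
pos 5: CGU -> R; peptide=MR
pos 8: GAA -> E; peptide=MRE
pos 11: UGA -> STOP

Answer: MRE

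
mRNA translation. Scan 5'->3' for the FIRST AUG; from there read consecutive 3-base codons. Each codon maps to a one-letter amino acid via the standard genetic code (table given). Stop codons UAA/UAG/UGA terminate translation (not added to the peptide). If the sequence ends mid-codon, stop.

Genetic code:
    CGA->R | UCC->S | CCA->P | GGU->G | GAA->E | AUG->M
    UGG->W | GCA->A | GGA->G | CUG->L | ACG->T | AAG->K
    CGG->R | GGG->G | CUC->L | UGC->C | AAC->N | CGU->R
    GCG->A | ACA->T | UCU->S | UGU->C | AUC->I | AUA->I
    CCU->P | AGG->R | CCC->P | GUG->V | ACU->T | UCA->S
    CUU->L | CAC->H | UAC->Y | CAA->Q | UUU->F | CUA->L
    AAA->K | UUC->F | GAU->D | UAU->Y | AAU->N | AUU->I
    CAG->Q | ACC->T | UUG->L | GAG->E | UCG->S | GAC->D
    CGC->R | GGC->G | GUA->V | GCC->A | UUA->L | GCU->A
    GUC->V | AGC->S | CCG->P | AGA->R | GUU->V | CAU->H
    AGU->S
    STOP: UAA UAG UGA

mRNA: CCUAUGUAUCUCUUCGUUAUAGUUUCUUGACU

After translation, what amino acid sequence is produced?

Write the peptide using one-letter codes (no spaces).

Answer: MYLFVIVS

Derivation:
start AUG at pos 3
pos 3: AUG -> M; peptide=M
pos 6: UAU -> Y; peptide=MY
pos 9: CUC -> L; peptide=MYL
pos 12: UUC -> F; peptide=MYLF
pos 15: GUU -> V; peptide=MYLFV
pos 18: AUA -> I; peptide=MYLFVI
pos 21: GUU -> V; peptide=MYLFVIV
pos 24: UCU -> S; peptide=MYLFVIVS
pos 27: UGA -> STOP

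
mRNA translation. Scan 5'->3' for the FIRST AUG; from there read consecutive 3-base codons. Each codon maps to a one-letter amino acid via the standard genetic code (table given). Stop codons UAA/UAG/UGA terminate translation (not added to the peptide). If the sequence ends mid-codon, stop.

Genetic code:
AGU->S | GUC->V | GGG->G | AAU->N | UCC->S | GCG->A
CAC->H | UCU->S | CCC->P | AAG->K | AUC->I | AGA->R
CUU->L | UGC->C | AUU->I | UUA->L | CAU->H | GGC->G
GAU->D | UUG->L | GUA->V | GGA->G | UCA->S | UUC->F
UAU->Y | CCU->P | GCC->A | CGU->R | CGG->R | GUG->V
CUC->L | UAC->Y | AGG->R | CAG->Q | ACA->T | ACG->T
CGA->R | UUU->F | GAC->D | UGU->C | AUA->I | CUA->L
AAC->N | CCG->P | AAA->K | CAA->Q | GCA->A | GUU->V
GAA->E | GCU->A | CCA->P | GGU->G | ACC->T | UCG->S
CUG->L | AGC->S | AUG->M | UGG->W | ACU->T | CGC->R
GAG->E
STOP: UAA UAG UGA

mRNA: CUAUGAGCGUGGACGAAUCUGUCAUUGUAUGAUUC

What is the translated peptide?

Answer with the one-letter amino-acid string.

Answer: MSVDESVIV

Derivation:
start AUG at pos 2
pos 2: AUG -> M; peptide=M
pos 5: AGC -> S; peptide=MS
pos 8: GUG -> V; peptide=MSV
pos 11: GAC -> D; peptide=MSVD
pos 14: GAA -> E; peptide=MSVDE
pos 17: UCU -> S; peptide=MSVDES
pos 20: GUC -> V; peptide=MSVDESV
pos 23: AUU -> I; peptide=MSVDESVI
pos 26: GUA -> V; peptide=MSVDESVIV
pos 29: UGA -> STOP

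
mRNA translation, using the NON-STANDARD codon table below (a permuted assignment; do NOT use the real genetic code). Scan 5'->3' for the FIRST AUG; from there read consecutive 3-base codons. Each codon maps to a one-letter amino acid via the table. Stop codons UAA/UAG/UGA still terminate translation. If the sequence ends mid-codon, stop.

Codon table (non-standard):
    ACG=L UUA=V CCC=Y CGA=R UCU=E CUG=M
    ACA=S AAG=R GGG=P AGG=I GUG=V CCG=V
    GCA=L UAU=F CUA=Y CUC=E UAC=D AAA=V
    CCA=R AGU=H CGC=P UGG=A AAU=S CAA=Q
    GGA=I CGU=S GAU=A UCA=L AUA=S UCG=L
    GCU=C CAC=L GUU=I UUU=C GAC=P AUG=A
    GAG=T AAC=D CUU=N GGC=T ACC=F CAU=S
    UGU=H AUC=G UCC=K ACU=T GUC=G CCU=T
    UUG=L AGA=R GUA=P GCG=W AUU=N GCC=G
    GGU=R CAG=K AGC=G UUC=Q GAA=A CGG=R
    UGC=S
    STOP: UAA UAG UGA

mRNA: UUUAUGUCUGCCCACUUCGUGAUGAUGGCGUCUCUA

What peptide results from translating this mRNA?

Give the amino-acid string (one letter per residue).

Answer: AEGLQVAAWEY

Derivation:
start AUG at pos 3
pos 3: AUG -> A; peptide=A
pos 6: UCU -> E; peptide=AE
pos 9: GCC -> G; peptide=AEG
pos 12: CAC -> L; peptide=AEGL
pos 15: UUC -> Q; peptide=AEGLQ
pos 18: GUG -> V; peptide=AEGLQV
pos 21: AUG -> A; peptide=AEGLQVA
pos 24: AUG -> A; peptide=AEGLQVAA
pos 27: GCG -> W; peptide=AEGLQVAAW
pos 30: UCU -> E; peptide=AEGLQVAAWE
pos 33: CUA -> Y; peptide=AEGLQVAAWEY
pos 36: only 0 nt remain (<3), stop (end of mRNA)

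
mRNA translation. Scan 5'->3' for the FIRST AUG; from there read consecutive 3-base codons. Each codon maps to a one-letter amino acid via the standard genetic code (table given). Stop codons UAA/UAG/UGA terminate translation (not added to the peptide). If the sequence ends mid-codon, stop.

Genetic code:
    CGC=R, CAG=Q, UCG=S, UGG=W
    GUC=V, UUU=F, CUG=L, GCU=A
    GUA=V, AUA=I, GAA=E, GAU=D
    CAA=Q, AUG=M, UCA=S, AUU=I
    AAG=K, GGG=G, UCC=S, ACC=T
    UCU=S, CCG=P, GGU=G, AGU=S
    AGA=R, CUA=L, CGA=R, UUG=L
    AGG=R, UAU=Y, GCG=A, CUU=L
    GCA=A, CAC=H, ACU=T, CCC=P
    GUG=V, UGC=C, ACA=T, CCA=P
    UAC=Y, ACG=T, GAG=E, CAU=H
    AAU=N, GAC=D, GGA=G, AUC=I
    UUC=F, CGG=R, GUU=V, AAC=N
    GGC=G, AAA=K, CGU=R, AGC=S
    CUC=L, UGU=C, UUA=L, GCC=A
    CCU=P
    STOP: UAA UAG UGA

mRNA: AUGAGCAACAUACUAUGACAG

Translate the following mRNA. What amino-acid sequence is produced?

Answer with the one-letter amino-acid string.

start AUG at pos 0
pos 0: AUG -> M; peptide=M
pos 3: AGC -> S; peptide=MS
pos 6: AAC -> N; peptide=MSN
pos 9: AUA -> I; peptide=MSNI
pos 12: CUA -> L; peptide=MSNIL
pos 15: UGA -> STOP

Answer: MSNIL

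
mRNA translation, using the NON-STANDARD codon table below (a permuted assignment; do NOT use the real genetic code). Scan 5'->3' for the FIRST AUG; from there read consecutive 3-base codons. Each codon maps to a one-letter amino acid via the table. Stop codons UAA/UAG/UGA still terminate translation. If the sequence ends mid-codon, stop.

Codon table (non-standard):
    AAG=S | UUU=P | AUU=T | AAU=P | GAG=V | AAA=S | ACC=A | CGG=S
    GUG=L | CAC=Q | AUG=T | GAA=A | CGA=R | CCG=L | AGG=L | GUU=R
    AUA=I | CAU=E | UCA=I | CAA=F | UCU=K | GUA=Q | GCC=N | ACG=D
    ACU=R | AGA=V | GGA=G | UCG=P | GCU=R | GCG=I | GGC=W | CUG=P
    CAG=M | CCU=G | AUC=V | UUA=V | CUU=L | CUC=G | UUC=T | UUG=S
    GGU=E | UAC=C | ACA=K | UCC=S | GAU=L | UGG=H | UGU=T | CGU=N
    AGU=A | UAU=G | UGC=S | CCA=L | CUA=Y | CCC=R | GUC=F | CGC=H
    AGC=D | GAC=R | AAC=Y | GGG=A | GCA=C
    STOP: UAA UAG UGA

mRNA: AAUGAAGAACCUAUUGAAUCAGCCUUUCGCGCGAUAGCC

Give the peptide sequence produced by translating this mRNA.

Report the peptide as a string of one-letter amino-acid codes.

start AUG at pos 1
pos 1: AUG -> T; peptide=T
pos 4: AAG -> S; peptide=TS
pos 7: AAC -> Y; peptide=TSY
pos 10: CUA -> Y; peptide=TSYY
pos 13: UUG -> S; peptide=TSYYS
pos 16: AAU -> P; peptide=TSYYSP
pos 19: CAG -> M; peptide=TSYYSPM
pos 22: CCU -> G; peptide=TSYYSPMG
pos 25: UUC -> T; peptide=TSYYSPMGT
pos 28: GCG -> I; peptide=TSYYSPMGTI
pos 31: CGA -> R; peptide=TSYYSPMGTIR
pos 34: UAG -> STOP

Answer: TSYYSPMGTIR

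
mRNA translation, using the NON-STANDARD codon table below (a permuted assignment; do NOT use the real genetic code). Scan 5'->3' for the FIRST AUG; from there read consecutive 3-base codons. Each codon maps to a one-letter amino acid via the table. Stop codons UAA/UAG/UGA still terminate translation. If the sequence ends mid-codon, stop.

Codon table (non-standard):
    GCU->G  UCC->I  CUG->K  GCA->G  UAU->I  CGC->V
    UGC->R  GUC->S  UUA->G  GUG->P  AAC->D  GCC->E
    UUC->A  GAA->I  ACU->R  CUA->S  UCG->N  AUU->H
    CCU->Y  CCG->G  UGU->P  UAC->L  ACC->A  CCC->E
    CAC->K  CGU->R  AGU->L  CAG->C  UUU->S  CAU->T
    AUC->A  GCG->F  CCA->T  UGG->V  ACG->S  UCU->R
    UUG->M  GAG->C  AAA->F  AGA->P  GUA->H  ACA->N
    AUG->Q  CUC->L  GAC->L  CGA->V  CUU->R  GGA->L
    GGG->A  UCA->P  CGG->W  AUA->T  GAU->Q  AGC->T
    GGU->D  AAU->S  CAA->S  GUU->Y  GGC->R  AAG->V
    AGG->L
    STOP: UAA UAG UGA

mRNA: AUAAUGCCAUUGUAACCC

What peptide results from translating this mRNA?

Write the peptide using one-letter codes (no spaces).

start AUG at pos 3
pos 3: AUG -> Q; peptide=Q
pos 6: CCA -> T; peptide=QT
pos 9: UUG -> M; peptide=QTM
pos 12: UAA -> STOP

Answer: QTM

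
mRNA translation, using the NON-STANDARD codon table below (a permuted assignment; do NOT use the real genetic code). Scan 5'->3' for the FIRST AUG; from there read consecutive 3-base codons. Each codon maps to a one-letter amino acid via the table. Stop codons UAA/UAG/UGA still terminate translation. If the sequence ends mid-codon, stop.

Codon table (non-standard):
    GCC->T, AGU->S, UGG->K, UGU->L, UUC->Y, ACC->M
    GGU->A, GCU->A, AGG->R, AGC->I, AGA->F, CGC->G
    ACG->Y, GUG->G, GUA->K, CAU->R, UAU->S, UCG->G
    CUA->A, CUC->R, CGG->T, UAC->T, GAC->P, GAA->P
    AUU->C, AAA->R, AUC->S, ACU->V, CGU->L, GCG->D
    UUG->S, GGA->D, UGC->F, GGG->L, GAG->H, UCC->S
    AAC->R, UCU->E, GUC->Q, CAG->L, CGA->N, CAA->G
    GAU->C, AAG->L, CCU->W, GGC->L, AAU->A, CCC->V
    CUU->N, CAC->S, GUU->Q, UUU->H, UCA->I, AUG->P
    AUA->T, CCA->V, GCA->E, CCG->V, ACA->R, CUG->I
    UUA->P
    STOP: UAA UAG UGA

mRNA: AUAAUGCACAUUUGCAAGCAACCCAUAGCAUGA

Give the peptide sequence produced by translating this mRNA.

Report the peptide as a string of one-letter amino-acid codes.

start AUG at pos 3
pos 3: AUG -> P; peptide=P
pos 6: CAC -> S; peptide=PS
pos 9: AUU -> C; peptide=PSC
pos 12: UGC -> F; peptide=PSCF
pos 15: AAG -> L; peptide=PSCFL
pos 18: CAA -> G; peptide=PSCFLG
pos 21: CCC -> V; peptide=PSCFLGV
pos 24: AUA -> T; peptide=PSCFLGVT
pos 27: GCA -> E; peptide=PSCFLGVTE
pos 30: UGA -> STOP

Answer: PSCFLGVTE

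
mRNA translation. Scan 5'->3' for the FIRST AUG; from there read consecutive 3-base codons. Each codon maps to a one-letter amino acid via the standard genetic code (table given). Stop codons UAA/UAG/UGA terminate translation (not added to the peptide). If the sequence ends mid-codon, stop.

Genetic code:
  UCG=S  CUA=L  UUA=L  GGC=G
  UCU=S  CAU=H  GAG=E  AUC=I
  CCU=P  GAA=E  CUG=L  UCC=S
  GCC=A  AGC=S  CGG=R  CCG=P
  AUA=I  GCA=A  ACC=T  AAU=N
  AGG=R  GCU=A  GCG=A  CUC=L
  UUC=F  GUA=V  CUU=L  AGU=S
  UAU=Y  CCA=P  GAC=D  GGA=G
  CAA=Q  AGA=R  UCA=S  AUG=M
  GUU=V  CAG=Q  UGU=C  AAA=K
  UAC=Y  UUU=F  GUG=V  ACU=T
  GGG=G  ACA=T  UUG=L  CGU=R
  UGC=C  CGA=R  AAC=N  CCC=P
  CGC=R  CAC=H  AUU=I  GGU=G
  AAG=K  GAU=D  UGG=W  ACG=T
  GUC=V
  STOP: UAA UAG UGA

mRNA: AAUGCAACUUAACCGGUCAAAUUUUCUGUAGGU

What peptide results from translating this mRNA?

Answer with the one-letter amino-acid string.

start AUG at pos 1
pos 1: AUG -> M; peptide=M
pos 4: CAA -> Q; peptide=MQ
pos 7: CUU -> L; peptide=MQL
pos 10: AAC -> N; peptide=MQLN
pos 13: CGG -> R; peptide=MQLNR
pos 16: UCA -> S; peptide=MQLNRS
pos 19: AAU -> N; peptide=MQLNRSN
pos 22: UUU -> F; peptide=MQLNRSNF
pos 25: CUG -> L; peptide=MQLNRSNFL
pos 28: UAG -> STOP

Answer: MQLNRSNFL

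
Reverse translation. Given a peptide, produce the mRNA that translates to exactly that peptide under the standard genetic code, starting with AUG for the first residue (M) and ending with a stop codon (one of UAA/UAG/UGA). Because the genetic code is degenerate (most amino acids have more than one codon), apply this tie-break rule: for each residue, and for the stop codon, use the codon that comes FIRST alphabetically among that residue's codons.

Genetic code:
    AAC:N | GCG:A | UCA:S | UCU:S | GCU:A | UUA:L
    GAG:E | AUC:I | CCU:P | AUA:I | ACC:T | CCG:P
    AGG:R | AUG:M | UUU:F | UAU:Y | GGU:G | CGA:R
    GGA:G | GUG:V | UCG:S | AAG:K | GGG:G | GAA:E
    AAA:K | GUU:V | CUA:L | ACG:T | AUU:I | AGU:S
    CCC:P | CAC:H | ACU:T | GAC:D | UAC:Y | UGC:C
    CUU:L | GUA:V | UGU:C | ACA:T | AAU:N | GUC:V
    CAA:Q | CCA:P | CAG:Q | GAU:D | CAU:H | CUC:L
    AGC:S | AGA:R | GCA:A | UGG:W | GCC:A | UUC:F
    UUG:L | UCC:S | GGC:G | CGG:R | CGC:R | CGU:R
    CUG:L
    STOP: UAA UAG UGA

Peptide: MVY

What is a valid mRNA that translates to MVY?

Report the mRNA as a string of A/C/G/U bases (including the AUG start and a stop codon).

residue 1: M -> AUG (start codon)
residue 2: V codons sorted = GUA,GUC,GUG,GUU -> pick first = GUA
residue 3: Y codons sorted = UAC,UAU -> pick first = UAC
terminator: stop codons sorted = UAA,UAG,UGA -> pick first = UAA

Answer: mRNA: AUGGUAUACUAA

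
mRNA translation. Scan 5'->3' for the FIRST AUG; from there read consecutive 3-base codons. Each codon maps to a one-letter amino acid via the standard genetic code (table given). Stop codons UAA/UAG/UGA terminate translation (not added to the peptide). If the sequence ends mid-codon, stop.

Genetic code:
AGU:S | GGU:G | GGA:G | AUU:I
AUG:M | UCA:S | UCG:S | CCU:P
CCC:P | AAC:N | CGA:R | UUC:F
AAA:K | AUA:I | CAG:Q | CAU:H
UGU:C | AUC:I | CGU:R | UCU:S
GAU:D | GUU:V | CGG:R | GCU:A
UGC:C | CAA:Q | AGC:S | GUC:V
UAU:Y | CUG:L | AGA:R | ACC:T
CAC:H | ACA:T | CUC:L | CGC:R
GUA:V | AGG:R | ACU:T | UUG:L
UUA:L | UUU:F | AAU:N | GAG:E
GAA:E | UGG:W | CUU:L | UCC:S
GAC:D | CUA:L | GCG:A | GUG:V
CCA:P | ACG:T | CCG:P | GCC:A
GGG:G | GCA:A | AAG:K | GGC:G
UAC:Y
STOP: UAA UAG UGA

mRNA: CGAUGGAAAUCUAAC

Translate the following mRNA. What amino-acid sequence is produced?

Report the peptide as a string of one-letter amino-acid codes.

Answer: MEI

Derivation:
start AUG at pos 2
pos 2: AUG -> M; peptide=M
pos 5: GAA -> E; peptide=ME
pos 8: AUC -> I; peptide=MEI
pos 11: UAA -> STOP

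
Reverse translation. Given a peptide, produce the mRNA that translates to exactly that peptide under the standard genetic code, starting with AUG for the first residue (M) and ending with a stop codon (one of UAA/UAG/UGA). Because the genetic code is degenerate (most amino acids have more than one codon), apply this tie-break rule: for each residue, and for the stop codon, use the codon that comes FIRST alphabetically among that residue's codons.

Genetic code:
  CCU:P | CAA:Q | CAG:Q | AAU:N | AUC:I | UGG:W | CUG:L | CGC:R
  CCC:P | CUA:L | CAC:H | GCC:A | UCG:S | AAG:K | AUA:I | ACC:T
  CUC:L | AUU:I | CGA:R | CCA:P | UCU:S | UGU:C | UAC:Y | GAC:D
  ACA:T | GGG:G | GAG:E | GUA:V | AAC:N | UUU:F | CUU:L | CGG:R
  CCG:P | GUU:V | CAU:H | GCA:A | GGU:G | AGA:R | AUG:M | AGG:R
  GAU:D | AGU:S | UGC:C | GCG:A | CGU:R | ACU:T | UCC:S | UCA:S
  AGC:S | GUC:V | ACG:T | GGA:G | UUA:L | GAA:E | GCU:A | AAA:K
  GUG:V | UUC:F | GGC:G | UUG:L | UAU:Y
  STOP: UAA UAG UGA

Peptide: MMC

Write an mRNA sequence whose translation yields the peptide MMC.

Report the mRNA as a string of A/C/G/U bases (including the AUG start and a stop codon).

residue 1: M -> AUG (start codon)
residue 2: M -> AUG (only codon)
residue 3: C codons sorted = UGC,UGU -> pick first = UGC
terminator: stop codons sorted = UAA,UAG,UGA -> pick first = UAA

Answer: mRNA: AUGAUGUGCUAA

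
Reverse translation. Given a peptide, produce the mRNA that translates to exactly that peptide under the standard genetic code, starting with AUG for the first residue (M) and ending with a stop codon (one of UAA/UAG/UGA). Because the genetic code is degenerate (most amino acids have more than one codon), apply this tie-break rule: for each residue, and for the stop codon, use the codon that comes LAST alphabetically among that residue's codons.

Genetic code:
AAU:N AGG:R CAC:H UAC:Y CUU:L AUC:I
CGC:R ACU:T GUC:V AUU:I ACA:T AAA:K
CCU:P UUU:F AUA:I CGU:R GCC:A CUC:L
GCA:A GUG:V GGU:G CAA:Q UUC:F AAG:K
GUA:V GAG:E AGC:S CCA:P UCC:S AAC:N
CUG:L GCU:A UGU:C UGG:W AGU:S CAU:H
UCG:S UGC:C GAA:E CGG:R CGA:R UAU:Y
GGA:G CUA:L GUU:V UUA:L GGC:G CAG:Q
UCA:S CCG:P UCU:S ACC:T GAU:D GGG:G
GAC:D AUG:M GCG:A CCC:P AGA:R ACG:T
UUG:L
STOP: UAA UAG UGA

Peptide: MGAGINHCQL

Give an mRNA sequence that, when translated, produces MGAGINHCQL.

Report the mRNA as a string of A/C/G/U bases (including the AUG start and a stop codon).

residue 1: M -> AUG (start codon)
residue 2: G codons sorted = GGA,GGC,GGG,GGU -> pick last = GGU
residue 3: A codons sorted = GCA,GCC,GCG,GCU -> pick last = GCU
residue 4: G codons sorted = GGA,GGC,GGG,GGU -> pick last = GGU
residue 5: I codons sorted = AUA,AUC,AUU -> pick last = AUU
residue 6: N codons sorted = AAC,AAU -> pick last = AAU
residue 7: H codons sorted = CAC,CAU -> pick last = CAU
residue 8: C codons sorted = UGC,UGU -> pick last = UGU
residue 9: Q codons sorted = CAA,CAG -> pick last = CAG
residue 10: L codons sorted = CUA,CUC,CUG,CUU,UUA,UUG -> pick last = UUG
terminator: stop codons sorted = UAA,UAG,UGA -> pick last = UGA

Answer: mRNA: AUGGGUGCUGGUAUUAAUCAUUGUCAGUUGUGA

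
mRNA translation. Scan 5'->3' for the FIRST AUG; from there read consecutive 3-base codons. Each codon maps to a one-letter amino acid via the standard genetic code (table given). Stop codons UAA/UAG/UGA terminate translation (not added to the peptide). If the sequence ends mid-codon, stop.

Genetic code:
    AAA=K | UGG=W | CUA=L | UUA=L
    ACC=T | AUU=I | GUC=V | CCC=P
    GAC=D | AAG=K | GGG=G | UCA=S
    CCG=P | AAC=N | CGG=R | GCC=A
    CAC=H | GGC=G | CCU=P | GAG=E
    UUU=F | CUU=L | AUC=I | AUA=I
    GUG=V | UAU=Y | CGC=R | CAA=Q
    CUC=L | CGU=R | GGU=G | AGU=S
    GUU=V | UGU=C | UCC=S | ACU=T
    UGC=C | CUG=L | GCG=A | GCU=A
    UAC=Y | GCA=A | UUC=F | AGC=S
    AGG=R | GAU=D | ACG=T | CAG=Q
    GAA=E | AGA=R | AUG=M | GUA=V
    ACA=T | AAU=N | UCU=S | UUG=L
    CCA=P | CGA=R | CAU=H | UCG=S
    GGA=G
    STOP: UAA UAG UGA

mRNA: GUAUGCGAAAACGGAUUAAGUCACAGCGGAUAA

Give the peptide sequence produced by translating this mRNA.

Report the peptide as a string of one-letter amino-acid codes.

start AUG at pos 2
pos 2: AUG -> M; peptide=M
pos 5: CGA -> R; peptide=MR
pos 8: AAA -> K; peptide=MRK
pos 11: CGG -> R; peptide=MRKR
pos 14: AUU -> I; peptide=MRKRI
pos 17: AAG -> K; peptide=MRKRIK
pos 20: UCA -> S; peptide=MRKRIKS
pos 23: CAG -> Q; peptide=MRKRIKSQ
pos 26: CGG -> R; peptide=MRKRIKSQR
pos 29: AUA -> I; peptide=MRKRIKSQRI
pos 32: only 1 nt remain (<3), stop (end of mRNA)

Answer: MRKRIKSQRI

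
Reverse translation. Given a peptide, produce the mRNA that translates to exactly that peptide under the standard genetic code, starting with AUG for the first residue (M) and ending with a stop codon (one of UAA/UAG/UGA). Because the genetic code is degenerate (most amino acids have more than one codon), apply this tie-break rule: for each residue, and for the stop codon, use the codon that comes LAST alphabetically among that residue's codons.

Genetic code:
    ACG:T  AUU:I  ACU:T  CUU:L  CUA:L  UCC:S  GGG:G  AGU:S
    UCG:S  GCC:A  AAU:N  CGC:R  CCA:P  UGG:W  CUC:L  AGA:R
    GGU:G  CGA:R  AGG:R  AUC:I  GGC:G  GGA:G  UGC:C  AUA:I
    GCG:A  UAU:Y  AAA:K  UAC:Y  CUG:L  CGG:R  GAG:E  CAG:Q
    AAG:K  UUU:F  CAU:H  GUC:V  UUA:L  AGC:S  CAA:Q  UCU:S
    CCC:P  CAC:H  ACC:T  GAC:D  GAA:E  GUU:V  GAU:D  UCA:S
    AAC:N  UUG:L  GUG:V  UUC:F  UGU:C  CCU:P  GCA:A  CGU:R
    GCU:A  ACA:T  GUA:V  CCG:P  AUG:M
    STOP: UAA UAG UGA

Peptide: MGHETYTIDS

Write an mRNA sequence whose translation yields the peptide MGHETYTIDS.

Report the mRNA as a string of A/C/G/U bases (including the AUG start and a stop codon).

Answer: mRNA: AUGGGUCAUGAGACUUAUACUAUUGAUUCUUGA

Derivation:
residue 1: M -> AUG (start codon)
residue 2: G codons sorted = GGA,GGC,GGG,GGU -> pick last = GGU
residue 3: H codons sorted = CAC,CAU -> pick last = CAU
residue 4: E codons sorted = GAA,GAG -> pick last = GAG
residue 5: T codons sorted = ACA,ACC,ACG,ACU -> pick last = ACU
residue 6: Y codons sorted = UAC,UAU -> pick last = UAU
residue 7: T codons sorted = ACA,ACC,ACG,ACU -> pick last = ACU
residue 8: I codons sorted = AUA,AUC,AUU -> pick last = AUU
residue 9: D codons sorted = GAC,GAU -> pick last = GAU
residue 10: S codons sorted = AGC,AGU,UCA,UCC,UCG,UCU -> pick last = UCU
terminator: stop codons sorted = UAA,UAG,UGA -> pick last = UGA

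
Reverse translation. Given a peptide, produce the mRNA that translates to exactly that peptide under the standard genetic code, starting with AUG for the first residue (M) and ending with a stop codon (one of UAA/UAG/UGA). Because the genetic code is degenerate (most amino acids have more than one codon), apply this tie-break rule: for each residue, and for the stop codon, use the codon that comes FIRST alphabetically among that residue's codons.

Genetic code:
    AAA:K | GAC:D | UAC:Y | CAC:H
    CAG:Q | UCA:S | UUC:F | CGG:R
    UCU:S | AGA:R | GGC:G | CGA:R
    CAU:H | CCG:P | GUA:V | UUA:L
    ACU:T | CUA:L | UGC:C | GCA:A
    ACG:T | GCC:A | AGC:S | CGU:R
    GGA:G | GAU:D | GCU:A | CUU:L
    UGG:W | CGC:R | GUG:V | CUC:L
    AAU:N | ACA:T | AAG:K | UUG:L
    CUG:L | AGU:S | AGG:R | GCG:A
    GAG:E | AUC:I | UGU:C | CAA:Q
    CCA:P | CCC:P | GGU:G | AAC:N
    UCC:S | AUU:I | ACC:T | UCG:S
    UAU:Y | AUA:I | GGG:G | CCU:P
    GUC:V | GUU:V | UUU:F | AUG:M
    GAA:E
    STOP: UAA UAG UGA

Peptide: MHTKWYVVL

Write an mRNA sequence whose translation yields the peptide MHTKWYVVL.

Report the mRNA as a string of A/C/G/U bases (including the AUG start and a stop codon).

Answer: mRNA: AUGCACACAAAAUGGUACGUAGUACUAUAA

Derivation:
residue 1: M -> AUG (start codon)
residue 2: H codons sorted = CAC,CAU -> pick first = CAC
residue 3: T codons sorted = ACA,ACC,ACG,ACU -> pick first = ACA
residue 4: K codons sorted = AAA,AAG -> pick first = AAA
residue 5: W -> UGG (only codon)
residue 6: Y codons sorted = UAC,UAU -> pick first = UAC
residue 7: V codons sorted = GUA,GUC,GUG,GUU -> pick first = GUA
residue 8: V codons sorted = GUA,GUC,GUG,GUU -> pick first = GUA
residue 9: L codons sorted = CUA,CUC,CUG,CUU,UUA,UUG -> pick first = CUA
terminator: stop codons sorted = UAA,UAG,UGA -> pick first = UAA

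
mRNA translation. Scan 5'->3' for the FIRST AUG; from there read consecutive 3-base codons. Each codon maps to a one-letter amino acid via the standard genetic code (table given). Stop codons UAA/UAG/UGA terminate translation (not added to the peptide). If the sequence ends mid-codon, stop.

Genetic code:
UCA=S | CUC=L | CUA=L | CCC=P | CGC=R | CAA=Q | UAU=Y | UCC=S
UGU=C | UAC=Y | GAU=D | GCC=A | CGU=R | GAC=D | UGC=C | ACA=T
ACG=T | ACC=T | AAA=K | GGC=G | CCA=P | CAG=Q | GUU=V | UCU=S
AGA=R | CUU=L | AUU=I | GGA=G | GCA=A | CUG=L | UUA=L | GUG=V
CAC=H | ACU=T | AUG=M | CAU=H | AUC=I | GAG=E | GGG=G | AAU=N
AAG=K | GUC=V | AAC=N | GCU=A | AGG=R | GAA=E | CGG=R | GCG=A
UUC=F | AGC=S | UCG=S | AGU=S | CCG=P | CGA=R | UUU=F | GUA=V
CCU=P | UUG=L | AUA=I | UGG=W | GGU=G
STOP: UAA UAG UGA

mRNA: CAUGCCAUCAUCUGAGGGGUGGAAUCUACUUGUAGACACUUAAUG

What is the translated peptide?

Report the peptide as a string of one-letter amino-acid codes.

Answer: MPSSEGWNLLVDT

Derivation:
start AUG at pos 1
pos 1: AUG -> M; peptide=M
pos 4: CCA -> P; peptide=MP
pos 7: UCA -> S; peptide=MPS
pos 10: UCU -> S; peptide=MPSS
pos 13: GAG -> E; peptide=MPSSE
pos 16: GGG -> G; peptide=MPSSEG
pos 19: UGG -> W; peptide=MPSSEGW
pos 22: AAU -> N; peptide=MPSSEGWN
pos 25: CUA -> L; peptide=MPSSEGWNL
pos 28: CUU -> L; peptide=MPSSEGWNLL
pos 31: GUA -> V; peptide=MPSSEGWNLLV
pos 34: GAC -> D; peptide=MPSSEGWNLLVD
pos 37: ACU -> T; peptide=MPSSEGWNLLVDT
pos 40: UAA -> STOP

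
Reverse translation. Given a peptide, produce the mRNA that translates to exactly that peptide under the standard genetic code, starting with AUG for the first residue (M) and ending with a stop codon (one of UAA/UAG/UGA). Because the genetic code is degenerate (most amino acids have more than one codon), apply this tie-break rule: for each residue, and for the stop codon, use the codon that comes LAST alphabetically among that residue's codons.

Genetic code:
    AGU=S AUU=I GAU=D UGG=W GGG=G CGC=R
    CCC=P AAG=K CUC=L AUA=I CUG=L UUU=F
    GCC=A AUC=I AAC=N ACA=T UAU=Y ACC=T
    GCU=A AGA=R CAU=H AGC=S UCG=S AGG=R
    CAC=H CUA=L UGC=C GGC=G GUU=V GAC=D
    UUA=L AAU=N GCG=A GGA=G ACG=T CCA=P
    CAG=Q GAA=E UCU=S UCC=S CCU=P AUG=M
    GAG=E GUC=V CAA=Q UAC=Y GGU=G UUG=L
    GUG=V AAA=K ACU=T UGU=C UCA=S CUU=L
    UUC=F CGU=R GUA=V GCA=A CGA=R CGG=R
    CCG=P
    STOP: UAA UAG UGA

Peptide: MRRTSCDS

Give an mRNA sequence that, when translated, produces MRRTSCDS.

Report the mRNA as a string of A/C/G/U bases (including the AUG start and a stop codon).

Answer: mRNA: AUGCGUCGUACUUCUUGUGAUUCUUGA

Derivation:
residue 1: M -> AUG (start codon)
residue 2: R codons sorted = AGA,AGG,CGA,CGC,CGG,CGU -> pick last = CGU
residue 3: R codons sorted = AGA,AGG,CGA,CGC,CGG,CGU -> pick last = CGU
residue 4: T codons sorted = ACA,ACC,ACG,ACU -> pick last = ACU
residue 5: S codons sorted = AGC,AGU,UCA,UCC,UCG,UCU -> pick last = UCU
residue 6: C codons sorted = UGC,UGU -> pick last = UGU
residue 7: D codons sorted = GAC,GAU -> pick last = GAU
residue 8: S codons sorted = AGC,AGU,UCA,UCC,UCG,UCU -> pick last = UCU
terminator: stop codons sorted = UAA,UAG,UGA -> pick last = UGA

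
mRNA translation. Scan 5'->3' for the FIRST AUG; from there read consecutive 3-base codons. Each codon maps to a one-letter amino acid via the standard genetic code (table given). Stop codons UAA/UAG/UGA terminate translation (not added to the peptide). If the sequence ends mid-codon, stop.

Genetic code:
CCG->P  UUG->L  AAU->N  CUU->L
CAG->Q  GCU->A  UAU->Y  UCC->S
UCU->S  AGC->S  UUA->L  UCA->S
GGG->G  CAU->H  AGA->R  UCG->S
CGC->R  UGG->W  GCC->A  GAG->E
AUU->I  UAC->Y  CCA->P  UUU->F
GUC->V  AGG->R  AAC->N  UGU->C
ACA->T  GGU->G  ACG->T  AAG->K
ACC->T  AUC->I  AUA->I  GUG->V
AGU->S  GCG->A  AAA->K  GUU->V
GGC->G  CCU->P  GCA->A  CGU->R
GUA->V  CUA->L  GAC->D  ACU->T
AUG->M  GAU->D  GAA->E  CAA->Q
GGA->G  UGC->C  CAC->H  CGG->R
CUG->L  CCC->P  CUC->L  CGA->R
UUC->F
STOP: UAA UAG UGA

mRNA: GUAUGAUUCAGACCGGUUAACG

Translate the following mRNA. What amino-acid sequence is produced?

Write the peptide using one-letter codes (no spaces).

Answer: MIQTG

Derivation:
start AUG at pos 2
pos 2: AUG -> M; peptide=M
pos 5: AUU -> I; peptide=MI
pos 8: CAG -> Q; peptide=MIQ
pos 11: ACC -> T; peptide=MIQT
pos 14: GGU -> G; peptide=MIQTG
pos 17: UAA -> STOP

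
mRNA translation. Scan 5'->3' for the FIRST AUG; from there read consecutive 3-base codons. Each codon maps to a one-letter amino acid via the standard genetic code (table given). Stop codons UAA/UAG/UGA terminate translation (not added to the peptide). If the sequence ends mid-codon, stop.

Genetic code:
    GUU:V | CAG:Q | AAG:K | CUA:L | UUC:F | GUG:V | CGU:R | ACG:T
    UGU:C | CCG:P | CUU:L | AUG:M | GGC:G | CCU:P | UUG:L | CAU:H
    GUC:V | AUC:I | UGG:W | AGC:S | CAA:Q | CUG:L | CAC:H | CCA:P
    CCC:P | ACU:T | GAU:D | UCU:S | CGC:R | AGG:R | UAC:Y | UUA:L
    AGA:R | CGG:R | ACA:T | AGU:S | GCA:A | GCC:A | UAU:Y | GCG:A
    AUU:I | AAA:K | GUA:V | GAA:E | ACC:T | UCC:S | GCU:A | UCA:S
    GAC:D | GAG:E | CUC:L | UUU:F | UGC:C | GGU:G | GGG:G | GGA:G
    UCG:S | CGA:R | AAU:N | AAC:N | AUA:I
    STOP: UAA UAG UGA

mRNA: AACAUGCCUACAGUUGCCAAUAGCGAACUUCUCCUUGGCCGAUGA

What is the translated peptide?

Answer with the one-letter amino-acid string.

Answer: MPTVANSELLLGR

Derivation:
start AUG at pos 3
pos 3: AUG -> M; peptide=M
pos 6: CCU -> P; peptide=MP
pos 9: ACA -> T; peptide=MPT
pos 12: GUU -> V; peptide=MPTV
pos 15: GCC -> A; peptide=MPTVA
pos 18: AAU -> N; peptide=MPTVAN
pos 21: AGC -> S; peptide=MPTVANS
pos 24: GAA -> E; peptide=MPTVANSE
pos 27: CUU -> L; peptide=MPTVANSEL
pos 30: CUC -> L; peptide=MPTVANSELL
pos 33: CUU -> L; peptide=MPTVANSELLL
pos 36: GGC -> G; peptide=MPTVANSELLLG
pos 39: CGA -> R; peptide=MPTVANSELLLGR
pos 42: UGA -> STOP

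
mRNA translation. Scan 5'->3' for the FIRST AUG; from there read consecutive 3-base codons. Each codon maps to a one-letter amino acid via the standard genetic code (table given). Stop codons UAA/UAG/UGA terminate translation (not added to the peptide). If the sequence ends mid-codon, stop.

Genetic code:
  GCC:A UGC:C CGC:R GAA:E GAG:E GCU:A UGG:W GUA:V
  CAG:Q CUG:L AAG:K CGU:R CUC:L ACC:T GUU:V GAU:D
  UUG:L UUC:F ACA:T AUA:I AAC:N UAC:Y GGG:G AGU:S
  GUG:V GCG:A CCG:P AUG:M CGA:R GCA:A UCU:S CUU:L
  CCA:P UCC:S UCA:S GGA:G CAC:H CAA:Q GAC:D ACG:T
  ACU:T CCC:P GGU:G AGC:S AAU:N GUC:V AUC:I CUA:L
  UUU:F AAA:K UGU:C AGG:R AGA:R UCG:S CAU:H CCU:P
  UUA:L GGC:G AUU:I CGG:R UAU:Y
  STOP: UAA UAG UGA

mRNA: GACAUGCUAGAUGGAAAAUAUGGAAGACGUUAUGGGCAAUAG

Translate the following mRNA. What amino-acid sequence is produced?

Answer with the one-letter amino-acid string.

start AUG at pos 3
pos 3: AUG -> M; peptide=M
pos 6: CUA -> L; peptide=ML
pos 9: GAU -> D; peptide=MLD
pos 12: GGA -> G; peptide=MLDG
pos 15: AAA -> K; peptide=MLDGK
pos 18: UAU -> Y; peptide=MLDGKY
pos 21: GGA -> G; peptide=MLDGKYG
pos 24: AGA -> R; peptide=MLDGKYGR
pos 27: CGU -> R; peptide=MLDGKYGRR
pos 30: UAU -> Y; peptide=MLDGKYGRRY
pos 33: GGG -> G; peptide=MLDGKYGRRYG
pos 36: CAA -> Q; peptide=MLDGKYGRRYGQ
pos 39: UAG -> STOP

Answer: MLDGKYGRRYGQ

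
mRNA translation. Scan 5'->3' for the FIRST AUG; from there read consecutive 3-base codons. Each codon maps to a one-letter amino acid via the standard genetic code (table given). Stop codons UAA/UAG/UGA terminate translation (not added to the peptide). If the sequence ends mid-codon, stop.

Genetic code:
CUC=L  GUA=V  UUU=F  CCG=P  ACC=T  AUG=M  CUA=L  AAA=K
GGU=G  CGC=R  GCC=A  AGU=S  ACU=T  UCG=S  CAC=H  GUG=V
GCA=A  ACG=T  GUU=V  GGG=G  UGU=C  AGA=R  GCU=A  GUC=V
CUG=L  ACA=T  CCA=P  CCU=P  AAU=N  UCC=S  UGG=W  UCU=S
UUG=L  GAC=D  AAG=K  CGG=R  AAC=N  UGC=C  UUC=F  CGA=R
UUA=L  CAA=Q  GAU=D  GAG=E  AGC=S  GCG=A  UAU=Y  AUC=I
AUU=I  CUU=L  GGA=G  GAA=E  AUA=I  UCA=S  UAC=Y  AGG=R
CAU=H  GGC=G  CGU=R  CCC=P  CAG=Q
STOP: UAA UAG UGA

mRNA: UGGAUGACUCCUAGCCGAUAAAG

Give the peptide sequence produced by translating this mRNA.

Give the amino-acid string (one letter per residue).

Answer: MTPSR

Derivation:
start AUG at pos 3
pos 3: AUG -> M; peptide=M
pos 6: ACU -> T; peptide=MT
pos 9: CCU -> P; peptide=MTP
pos 12: AGC -> S; peptide=MTPS
pos 15: CGA -> R; peptide=MTPSR
pos 18: UAA -> STOP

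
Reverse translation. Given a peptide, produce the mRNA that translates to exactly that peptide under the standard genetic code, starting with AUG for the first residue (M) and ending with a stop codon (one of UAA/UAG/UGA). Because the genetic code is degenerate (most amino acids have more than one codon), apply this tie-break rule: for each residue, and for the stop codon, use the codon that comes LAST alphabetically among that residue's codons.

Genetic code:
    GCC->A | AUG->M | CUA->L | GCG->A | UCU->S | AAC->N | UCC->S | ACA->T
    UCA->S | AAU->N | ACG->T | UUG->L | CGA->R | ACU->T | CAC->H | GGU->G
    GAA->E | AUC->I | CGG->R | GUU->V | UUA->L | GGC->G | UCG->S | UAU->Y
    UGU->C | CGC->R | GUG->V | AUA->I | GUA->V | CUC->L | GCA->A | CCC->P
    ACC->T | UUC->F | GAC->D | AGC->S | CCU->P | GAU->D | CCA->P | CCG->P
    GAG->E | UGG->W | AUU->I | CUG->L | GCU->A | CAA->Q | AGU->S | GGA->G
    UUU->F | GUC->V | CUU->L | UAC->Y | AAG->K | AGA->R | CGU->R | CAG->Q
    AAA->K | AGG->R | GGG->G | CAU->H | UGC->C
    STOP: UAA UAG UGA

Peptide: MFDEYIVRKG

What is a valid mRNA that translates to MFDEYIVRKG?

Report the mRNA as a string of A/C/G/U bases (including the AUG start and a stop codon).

Answer: mRNA: AUGUUUGAUGAGUAUAUUGUUCGUAAGGGUUGA

Derivation:
residue 1: M -> AUG (start codon)
residue 2: F codons sorted = UUC,UUU -> pick last = UUU
residue 3: D codons sorted = GAC,GAU -> pick last = GAU
residue 4: E codons sorted = GAA,GAG -> pick last = GAG
residue 5: Y codons sorted = UAC,UAU -> pick last = UAU
residue 6: I codons sorted = AUA,AUC,AUU -> pick last = AUU
residue 7: V codons sorted = GUA,GUC,GUG,GUU -> pick last = GUU
residue 8: R codons sorted = AGA,AGG,CGA,CGC,CGG,CGU -> pick last = CGU
residue 9: K codons sorted = AAA,AAG -> pick last = AAG
residue 10: G codons sorted = GGA,GGC,GGG,GGU -> pick last = GGU
terminator: stop codons sorted = UAA,UAG,UGA -> pick last = UGA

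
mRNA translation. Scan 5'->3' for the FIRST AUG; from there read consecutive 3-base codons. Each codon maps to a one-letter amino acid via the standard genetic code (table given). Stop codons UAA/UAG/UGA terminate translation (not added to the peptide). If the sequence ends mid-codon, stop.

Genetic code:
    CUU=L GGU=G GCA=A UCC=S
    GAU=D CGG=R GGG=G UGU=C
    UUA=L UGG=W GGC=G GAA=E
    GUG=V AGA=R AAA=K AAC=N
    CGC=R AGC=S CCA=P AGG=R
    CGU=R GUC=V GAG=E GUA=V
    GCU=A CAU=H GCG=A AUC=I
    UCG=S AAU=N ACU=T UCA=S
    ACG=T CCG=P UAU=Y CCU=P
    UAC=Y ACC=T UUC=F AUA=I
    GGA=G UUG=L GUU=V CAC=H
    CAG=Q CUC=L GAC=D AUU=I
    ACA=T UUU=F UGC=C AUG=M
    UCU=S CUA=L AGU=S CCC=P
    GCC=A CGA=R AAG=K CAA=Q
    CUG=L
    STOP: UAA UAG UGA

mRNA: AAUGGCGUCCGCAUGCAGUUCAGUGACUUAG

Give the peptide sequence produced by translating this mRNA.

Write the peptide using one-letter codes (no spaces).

start AUG at pos 1
pos 1: AUG -> M; peptide=M
pos 4: GCG -> A; peptide=MA
pos 7: UCC -> S; peptide=MAS
pos 10: GCA -> A; peptide=MASA
pos 13: UGC -> C; peptide=MASAC
pos 16: AGU -> S; peptide=MASACS
pos 19: UCA -> S; peptide=MASACSS
pos 22: GUG -> V; peptide=MASACSSV
pos 25: ACU -> T; peptide=MASACSSVT
pos 28: UAG -> STOP

Answer: MASACSSVT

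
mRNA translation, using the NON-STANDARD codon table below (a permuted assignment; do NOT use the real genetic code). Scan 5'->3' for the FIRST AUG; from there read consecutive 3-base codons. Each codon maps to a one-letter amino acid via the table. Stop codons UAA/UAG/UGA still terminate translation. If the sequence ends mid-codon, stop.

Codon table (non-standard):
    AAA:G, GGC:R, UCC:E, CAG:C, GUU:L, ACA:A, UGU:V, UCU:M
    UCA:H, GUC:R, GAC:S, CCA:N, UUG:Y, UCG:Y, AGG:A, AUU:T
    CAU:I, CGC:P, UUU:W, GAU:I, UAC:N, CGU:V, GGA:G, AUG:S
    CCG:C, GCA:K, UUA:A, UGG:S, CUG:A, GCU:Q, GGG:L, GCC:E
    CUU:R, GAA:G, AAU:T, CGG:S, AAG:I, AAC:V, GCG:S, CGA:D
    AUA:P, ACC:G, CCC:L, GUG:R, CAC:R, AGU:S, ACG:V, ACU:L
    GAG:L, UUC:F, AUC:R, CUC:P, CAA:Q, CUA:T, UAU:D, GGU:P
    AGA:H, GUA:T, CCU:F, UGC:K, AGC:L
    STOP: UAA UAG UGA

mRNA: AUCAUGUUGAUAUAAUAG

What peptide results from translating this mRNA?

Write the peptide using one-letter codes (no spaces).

start AUG at pos 3
pos 3: AUG -> S; peptide=S
pos 6: UUG -> Y; peptide=SY
pos 9: AUA -> P; peptide=SYP
pos 12: UAA -> STOP

Answer: SYP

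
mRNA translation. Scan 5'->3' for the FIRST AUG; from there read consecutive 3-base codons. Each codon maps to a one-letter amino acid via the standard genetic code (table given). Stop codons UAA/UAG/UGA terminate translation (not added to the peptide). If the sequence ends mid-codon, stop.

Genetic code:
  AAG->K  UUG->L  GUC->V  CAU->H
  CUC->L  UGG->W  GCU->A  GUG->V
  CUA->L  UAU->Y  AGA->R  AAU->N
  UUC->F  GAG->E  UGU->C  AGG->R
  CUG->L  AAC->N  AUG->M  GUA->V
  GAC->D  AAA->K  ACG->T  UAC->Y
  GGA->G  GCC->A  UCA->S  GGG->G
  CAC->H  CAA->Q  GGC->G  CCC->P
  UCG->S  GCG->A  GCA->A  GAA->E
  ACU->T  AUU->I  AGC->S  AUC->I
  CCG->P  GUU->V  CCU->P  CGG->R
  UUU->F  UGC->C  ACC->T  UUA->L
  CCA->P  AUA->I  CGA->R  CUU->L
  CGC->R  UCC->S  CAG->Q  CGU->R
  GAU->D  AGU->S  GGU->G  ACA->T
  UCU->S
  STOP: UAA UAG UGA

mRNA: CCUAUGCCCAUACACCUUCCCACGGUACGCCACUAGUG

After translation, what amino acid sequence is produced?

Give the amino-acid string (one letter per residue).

Answer: MPIHLPTVRH

Derivation:
start AUG at pos 3
pos 3: AUG -> M; peptide=M
pos 6: CCC -> P; peptide=MP
pos 9: AUA -> I; peptide=MPI
pos 12: CAC -> H; peptide=MPIH
pos 15: CUU -> L; peptide=MPIHL
pos 18: CCC -> P; peptide=MPIHLP
pos 21: ACG -> T; peptide=MPIHLPT
pos 24: GUA -> V; peptide=MPIHLPTV
pos 27: CGC -> R; peptide=MPIHLPTVR
pos 30: CAC -> H; peptide=MPIHLPTVRH
pos 33: UAG -> STOP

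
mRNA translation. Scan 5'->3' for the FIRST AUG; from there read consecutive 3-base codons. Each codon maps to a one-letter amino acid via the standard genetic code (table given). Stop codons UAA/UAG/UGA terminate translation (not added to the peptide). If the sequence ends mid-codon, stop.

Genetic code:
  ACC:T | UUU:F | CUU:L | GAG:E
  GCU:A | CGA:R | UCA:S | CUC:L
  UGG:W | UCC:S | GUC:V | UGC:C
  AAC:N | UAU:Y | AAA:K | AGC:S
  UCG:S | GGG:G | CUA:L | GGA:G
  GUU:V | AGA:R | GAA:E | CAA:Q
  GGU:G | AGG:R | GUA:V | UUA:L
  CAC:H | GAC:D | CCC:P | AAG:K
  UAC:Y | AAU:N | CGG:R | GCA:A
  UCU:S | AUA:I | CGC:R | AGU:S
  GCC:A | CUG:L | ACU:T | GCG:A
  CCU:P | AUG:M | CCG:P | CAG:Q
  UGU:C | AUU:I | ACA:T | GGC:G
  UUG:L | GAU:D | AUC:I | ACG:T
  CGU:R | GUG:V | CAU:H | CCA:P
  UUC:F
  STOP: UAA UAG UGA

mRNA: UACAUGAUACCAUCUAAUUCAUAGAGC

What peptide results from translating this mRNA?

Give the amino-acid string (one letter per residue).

start AUG at pos 3
pos 3: AUG -> M; peptide=M
pos 6: AUA -> I; peptide=MI
pos 9: CCA -> P; peptide=MIP
pos 12: UCU -> S; peptide=MIPS
pos 15: AAU -> N; peptide=MIPSN
pos 18: UCA -> S; peptide=MIPSNS
pos 21: UAG -> STOP

Answer: MIPSNS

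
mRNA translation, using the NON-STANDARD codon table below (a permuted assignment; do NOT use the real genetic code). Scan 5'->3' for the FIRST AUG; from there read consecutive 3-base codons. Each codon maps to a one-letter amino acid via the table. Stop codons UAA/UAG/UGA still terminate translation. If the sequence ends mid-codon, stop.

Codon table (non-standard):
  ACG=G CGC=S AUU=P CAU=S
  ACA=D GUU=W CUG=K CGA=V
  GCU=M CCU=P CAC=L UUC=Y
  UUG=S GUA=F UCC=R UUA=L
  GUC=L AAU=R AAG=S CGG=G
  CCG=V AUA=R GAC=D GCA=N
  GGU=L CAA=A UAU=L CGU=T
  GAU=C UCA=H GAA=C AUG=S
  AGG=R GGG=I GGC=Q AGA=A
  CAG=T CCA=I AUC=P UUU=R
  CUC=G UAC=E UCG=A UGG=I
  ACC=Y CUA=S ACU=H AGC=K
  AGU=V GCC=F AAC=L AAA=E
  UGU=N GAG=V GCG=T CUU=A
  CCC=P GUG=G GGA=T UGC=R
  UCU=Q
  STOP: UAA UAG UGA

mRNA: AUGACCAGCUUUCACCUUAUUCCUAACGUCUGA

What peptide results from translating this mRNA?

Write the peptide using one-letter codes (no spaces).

Answer: SYKRLAPPLL

Derivation:
start AUG at pos 0
pos 0: AUG -> S; peptide=S
pos 3: ACC -> Y; peptide=SY
pos 6: AGC -> K; peptide=SYK
pos 9: UUU -> R; peptide=SYKR
pos 12: CAC -> L; peptide=SYKRL
pos 15: CUU -> A; peptide=SYKRLA
pos 18: AUU -> P; peptide=SYKRLAP
pos 21: CCU -> P; peptide=SYKRLAPP
pos 24: AAC -> L; peptide=SYKRLAPPL
pos 27: GUC -> L; peptide=SYKRLAPPLL
pos 30: UGA -> STOP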